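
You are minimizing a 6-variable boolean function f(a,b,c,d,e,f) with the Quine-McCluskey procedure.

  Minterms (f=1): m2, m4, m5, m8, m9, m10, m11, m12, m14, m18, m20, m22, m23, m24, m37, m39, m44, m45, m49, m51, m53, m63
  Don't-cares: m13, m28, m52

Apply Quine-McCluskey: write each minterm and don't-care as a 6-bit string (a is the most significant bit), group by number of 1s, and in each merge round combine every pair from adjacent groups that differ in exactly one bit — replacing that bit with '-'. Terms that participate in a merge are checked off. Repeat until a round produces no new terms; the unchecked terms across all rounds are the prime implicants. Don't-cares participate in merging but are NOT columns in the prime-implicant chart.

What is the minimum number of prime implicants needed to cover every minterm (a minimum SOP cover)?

12

size-2^0 implicants → 000010(✓)  000100(✓)  000101(✓)  001000(✓)  001001(✓)  001010(✓)  001011(✓)  001100(✓)  001101(✓)  001110(✓)  010010(✓)  010100(✓)  010110(✓)  010111(✓)  011000(✓)  011100(✓)  100101(✓)  100111(✓)  101100(✓)  101101(✓)  110001(✓)  110011(✓)  110100(✓)  110101(✓)  111111
size-2^1 implicants → -00101(✓)  -01100(✓)  -01101(✓)  -10100  0-0010  0-0100(✓)  0-1000(✓)  0-1100(✓)  00-010  00-100(✓)  00-101(✓)  00010-(✓)  001-00(✓)  001-01(✓)  001-10(✓)  0010-0(✓)  0010-1(✓)  00100-(✓)  00101-(✓)  0011-0(✓)  00110-(✓)  01-100(✓)  010-10  0101-0  01011-  011-00(✓)  1-0101  10-101(✓)  1001-1  10110-(✓)  110-01  1100-1  11010-
size-2^2 implicants → -0-101  -0110-  0--100  0-1-00  00-10-  001--0  001-0-  0010--
Unchecked terms (primes): -0-101, -0110-, -10100, 0--100, 0-0010, 0-1-00, 00-010, 00-10-, 001--0, 001-0-, 0010--, 010-10, 0101-0, 01011-, 1-0101, 1001-1, 110-01, 1100-1, 11010-, 111111
Minterm coverage:
  m2 ⊆ 0-0010,00-010
  m4 ⊆ 0--100,00-10-
  m5 ⊆ -0-101,00-10-
  m8 ⊆ 0-1-00,001--0,001-0-,0010--
  m9 ⊆ 001-0-,0010--
  m10 ⊆ 00-010,001--0,0010--
  m11 ⊆ 0010-- [E]
  m12 ⊆ -0110-,0--100,0-1-00,00-10-,001--0,001-0-
  m14 ⊆ 001--0 [E]
  m18 ⊆ 0-0010,010-10
  m20 ⊆ -10100,0--100,0101-0
  m22 ⊆ 010-10,0101-0,01011-
  m23 ⊆ 01011- [E]
  m24 ⊆ 0-1-00 [E]
  m37 ⊆ -0-101,1-0101,1001-1
  m39 ⊆ 1001-1 [E]
  m44 ⊆ -0110- [E]
  m45 ⊆ -0-101,-0110-
  m49 ⊆ 110-01,1100-1
  m51 ⊆ 1100-1 [E]
  m53 ⊆ 1-0101,110-01,11010-
  m63 ⊆ 111111 [E]
E = {-0110-, 0-1-00, 001--0, 0010--, 01011-, 1001-1, 1100-1, 111111}
Petrick residual → -0-101, 0--100, 0-0010, 1-0101
Cover = b'de'f + b'cde' + a'de'f' + a'c'd'ef' + a'ce'f' + a'b'cf' + a'b'cd' + a'bc'de + ac'de'f + ab'c'df + abc'd'f + abcdef  |cover|=12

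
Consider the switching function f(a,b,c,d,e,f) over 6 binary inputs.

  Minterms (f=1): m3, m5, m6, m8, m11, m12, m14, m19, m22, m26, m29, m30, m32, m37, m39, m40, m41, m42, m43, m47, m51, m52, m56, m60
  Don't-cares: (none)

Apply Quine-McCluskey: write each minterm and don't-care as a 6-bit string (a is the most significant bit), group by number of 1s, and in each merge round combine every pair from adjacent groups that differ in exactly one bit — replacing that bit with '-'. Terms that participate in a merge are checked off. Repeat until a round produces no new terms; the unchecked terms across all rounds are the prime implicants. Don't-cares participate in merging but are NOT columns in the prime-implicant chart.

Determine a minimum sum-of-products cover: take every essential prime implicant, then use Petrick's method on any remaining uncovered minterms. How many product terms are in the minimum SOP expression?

size-2^0 implicants → 000011(✓)  000101(✓)  000110(✓)  001000(✓)  001011(✓)  001100(✓)  001110(✓)  010011(✓)  010110(✓)  011010(✓)  011101  011110(✓)  100000(✓)  100101(✓)  100111(✓)  101000(✓)  101001(✓)  101010(✓)  101011(✓)  101111(✓)  110011(✓)  110100(✓)  111000(✓)  111100(✓)
size-2^1 implicants → -00101  -01000  -01011  -10011  0-0011  0-0110(✓)  0-1110(✓)  00-011  00-110(✓)  001-00  0011-0  01-110(✓)  011-10  1-1000  10-000  10-111  1001-1  101-11  1010-0(✓)  1010-1(✓)  10100-(✓)  10101-(✓)  11-100  111-00
size-2^2 implicants → 0--110  1010--
Unchecked terms (primes): -00101, -01000, -01011, -10011, 0--110, 0-0011, 00-011, 001-00, 0011-0, 011-10, 011101, 1-1000, 10-000, 10-111, 1001-1, 101-11, 1010--, 11-100, 111-00
Minterm coverage:
  m3 ⊆ 0-0011,00-011
  m5 ⊆ -00101 [E]
  m6 ⊆ 0--110 [E]
  m8 ⊆ -01000,001-00
  m11 ⊆ -01011,00-011
  m12 ⊆ 001-00,0011-0
  m14 ⊆ 0--110,0011-0
  m19 ⊆ -10011,0-0011
  m22 ⊆ 0--110 [E]
  m26 ⊆ 011-10 [E]
  m29 ⊆ 011101 [E]
  m30 ⊆ 0--110,011-10
  m32 ⊆ 10-000 [E]
  m37 ⊆ -00101,1001-1
  m39 ⊆ 10-111,1001-1
  m40 ⊆ -01000,1-1000,10-000,1010--
  m41 ⊆ 1010-- [E]
  m42 ⊆ 1010-- [E]
  m43 ⊆ -01011,101-11,1010--
  m47 ⊆ 10-111,101-11
  m51 ⊆ -10011 [E]
  m52 ⊆ 11-100 [E]
  m56 ⊆ 1-1000,111-00
  m60 ⊆ 11-100,111-00
E = {-00101, -10011, 0--110, 011-10, 011101, 10-000, 1010--, 11-100}
Petrick residual → 00-011, 001-00, 1-1000, 10-111
Cover = b'c'de'f + bc'd'ef + a'def' + a'b'd'ef + a'b'ce'f' + a'bcef' + a'bcde'f + acd'e'f' + ab'd'e'f' + ab'def + ab'cd' + abde'f'  |cover|=12

12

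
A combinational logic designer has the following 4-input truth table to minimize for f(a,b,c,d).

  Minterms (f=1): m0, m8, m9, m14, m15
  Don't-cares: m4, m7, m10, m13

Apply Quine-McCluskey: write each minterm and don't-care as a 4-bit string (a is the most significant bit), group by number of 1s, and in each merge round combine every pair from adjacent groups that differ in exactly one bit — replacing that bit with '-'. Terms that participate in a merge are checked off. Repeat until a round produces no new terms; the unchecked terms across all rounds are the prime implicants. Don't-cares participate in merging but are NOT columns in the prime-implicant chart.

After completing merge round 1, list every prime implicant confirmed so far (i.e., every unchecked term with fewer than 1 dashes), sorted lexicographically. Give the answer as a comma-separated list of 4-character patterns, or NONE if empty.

Round 0: 0000✓ 0100✓ 0111✓ 1000✓ 1001✓ 1010✓ 1101✓ 1110✓ 1111✓
Round 1: -000 -111 0-00 1-01 1-10 10-0 100- 11-1 111-
PIs = {-000, -111, 0-00, 1-01, 1-10, 10-0, 100-, 11-1, 111-}

NONE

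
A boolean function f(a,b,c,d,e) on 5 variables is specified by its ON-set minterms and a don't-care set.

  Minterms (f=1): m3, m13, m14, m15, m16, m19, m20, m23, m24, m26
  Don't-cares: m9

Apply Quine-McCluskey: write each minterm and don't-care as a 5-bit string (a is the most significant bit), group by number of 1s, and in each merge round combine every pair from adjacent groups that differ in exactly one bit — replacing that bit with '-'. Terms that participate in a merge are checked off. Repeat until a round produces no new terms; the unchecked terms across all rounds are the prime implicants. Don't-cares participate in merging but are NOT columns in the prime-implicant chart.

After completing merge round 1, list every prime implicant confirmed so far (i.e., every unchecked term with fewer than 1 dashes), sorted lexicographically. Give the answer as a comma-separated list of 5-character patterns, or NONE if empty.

NONE

Round 0: 00011✓ 01001✓ 01101✓ 01110✓ 01111✓ 10000✓ 10011✓ 10100✓ 10111✓ 11000✓ 11010✓
Round 1: -0011 01-01 011-1 0111- 1-000 10-00 10-11 110-0
PIs = {-0011, 01-01, 011-1, 0111-, 1-000, 10-00, 10-11, 110-0}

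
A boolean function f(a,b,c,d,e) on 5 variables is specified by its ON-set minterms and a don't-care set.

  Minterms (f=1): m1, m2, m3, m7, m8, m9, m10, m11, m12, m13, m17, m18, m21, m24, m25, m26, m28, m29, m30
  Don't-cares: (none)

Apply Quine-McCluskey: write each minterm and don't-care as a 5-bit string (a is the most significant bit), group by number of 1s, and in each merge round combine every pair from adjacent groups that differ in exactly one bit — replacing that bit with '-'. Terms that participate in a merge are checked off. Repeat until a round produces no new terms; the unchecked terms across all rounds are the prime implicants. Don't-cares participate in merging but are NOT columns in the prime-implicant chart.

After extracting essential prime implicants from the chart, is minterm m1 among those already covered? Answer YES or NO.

NO

[col 0] 00001*, 00010*, 00011*, 00111*, 01000*, 01001*, 01010*, 01011*, 01100*, 01101*, 10001*, 10010*, 10101*, 11000*, 11001*, 11010*, 11100*, 11101*, 11110*
[col 1] -0001*, -0010*, -1000*, -1001*, -1010*, -1100*, -1101*, 0-001*, 0-010*, 0-011*, 00-11, 000-1*, 0001-*, 01-00*, 01-01*, 010-0*, 010-1*, 0100-*, 0101-*, 0110-*, 1-001*, 1-010*, 1-101*, 10-01*, 11-00*, 11-01*, 11-10*, 110-0*, 1100-*, 111-0*, 1110-*
[col 2] --001, --010, -1-00*, -1-01*, -10-0, -100-*, -110-*, 0-0-1, 0-01-, 01-0-*, 010--, 1--01, 11--0, 11-0-*
[col 3] -1-0-
Prime implicants: --001, --010, -1-0-, -10-0, 0-0-1, 0-01-, 00-11, 010--, 1--01, 11--0
PI chart (minterm → PIs covering it):
  1 | --001,0-0-1
  2 | --010,0-01-
  3 | 0-0-1,0-01-,00-11
  7 | 00-11  (sole → essential)
  8 | -1-0-,-10-0,010--
  9 | --001,-1-0-,0-0-1,010--
  10 | --010,-10-0,0-01-,010--
  11 | 0-0-1,0-01-,010--
  12 | -1-0-  (sole → essential)
  13 | -1-0-  (sole → essential)
  17 | --001,1--01
  18 | --010  (sole → essential)
  21 | 1--01  (sole → essential)
  24 | -1-0-,-10-0,11--0
  25 | --001,-1-0-,1--01
  26 | --010,-10-0,11--0
  28 | -1-0-,11--0
  29 | -1-0-,1--01
  30 | 11--0  (sole → essential)
Essential prime implicants: --010, -1-0-, 00-11, 1--01, 11--0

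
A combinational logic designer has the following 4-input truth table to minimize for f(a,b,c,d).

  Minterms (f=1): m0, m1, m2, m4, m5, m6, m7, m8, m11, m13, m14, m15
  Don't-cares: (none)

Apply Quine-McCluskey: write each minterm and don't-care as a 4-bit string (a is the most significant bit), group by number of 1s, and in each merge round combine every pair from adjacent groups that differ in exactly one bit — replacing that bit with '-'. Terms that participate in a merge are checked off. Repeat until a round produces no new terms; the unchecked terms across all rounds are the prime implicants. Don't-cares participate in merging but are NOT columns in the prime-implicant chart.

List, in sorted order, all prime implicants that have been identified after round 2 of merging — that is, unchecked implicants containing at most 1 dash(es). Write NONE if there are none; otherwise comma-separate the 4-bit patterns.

[col 0] 0000*, 0001*, 0010*, 0100*, 0101*, 0110*, 0111*, 1000*, 1011*, 1101*, 1110*, 1111*
[col 1] -000, -101*, -110*, -111*, 0-00*, 0-01*, 0-10*, 00-0*, 000-*, 01-0*, 01-1*, 010-*, 011-*, 1-11, 11-1*, 111-*
[col 2] -1-1, -11-, 0--0, 0-0-, 01--
Prime implicants: -000, -1-1, -11-, 0--0, 0-0-, 01--, 1-11

-000, 1-11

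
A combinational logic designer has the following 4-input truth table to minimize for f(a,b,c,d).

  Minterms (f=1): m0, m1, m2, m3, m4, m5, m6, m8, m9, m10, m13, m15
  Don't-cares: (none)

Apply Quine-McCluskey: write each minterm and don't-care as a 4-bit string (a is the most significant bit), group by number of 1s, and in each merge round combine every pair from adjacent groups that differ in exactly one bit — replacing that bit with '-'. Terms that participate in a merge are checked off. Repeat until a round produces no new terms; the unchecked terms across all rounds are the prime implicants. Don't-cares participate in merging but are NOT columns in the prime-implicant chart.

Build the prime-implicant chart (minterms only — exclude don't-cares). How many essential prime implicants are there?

size-2^0 implicants → 0000(✓)  0001(✓)  0010(✓)  0011(✓)  0100(✓)  0101(✓)  0110(✓)  1000(✓)  1001(✓)  1010(✓)  1101(✓)  1111(✓)
size-2^1 implicants → -000(✓)  -001(✓)  -010(✓)  -101(✓)  0-00(✓)  0-01(✓)  0-10(✓)  00-0(✓)  00-1(✓)  000-(✓)  001-(✓)  01-0(✓)  010-(✓)  1-01(✓)  10-0(✓)  100-(✓)  11-1
size-2^2 implicants → --01  -0-0  -00-  0--0  0-0-  00--
Unchecked terms (primes): --01, -0-0, -00-, 0--0, 0-0-, 00--, 11-1
Minterm coverage:
  m0 ⊆ -0-0,-00-,0--0,0-0-,00--
  m1 ⊆ --01,-00-,0-0-,00--
  m2 ⊆ -0-0,0--0,00--
  m3 ⊆ 00-- [E]
  m4 ⊆ 0--0,0-0-
  m5 ⊆ --01,0-0-
  m6 ⊆ 0--0 [E]
  m8 ⊆ -0-0,-00-
  m9 ⊆ --01,-00-
  m10 ⊆ -0-0 [E]
  m13 ⊆ --01,11-1
  m15 ⊆ 11-1 [E]
E = {-0-0, 0--0, 00--, 11-1}

4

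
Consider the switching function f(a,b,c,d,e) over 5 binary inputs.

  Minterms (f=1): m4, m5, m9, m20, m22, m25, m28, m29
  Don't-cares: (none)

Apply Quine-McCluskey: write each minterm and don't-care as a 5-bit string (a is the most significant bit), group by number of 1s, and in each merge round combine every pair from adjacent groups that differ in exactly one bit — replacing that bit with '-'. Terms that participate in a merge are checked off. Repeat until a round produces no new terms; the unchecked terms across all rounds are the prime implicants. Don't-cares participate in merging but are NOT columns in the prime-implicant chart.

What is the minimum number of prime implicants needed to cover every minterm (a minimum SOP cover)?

4

Round 0: 00100✓ 00101✓ 01001✓ 10100✓ 10110✓ 11001✓ 11100✓ 11101✓
Round 1: -0100 -1001 0010- 1-100 101-0 11-01 1110-
PIs = {-0100, -1001, 0010-, 1-100, 101-0, 11-01, 1110-}
Coverage chart:
  m4: -0100,0010-
  m5: 0010- ←essential
  m9: -1001 ←essential
  m20: -0100,1-100,101-0
  m22: 101-0 ←essential
  m25: -1001,11-01
  m28: 1-100,1110-
  m29: 11-01,1110-
Essential: -1001, 0010-, 101-0
Petrick residual → 1110-
Min cover (4 terms): bc'd'e + a'b'cd' + ab'ce' + abcd'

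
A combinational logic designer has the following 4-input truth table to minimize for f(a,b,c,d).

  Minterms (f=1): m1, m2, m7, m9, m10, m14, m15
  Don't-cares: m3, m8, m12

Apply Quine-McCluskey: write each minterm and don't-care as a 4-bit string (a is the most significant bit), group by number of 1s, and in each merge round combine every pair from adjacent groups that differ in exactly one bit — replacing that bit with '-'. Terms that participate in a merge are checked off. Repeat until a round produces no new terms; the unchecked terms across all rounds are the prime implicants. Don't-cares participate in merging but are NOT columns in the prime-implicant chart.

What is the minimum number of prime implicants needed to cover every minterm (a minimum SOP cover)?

4

[col 0] 0001*, 0010*, 0011*, 0111*, 1000*, 1001*, 1010*, 1100*, 1110*, 1111*
[col 1] -001, -010, -111, 0-11, 00-1, 001-, 1-00*, 1-10*, 10-0*, 100-, 11-0*, 111-
[col 2] 1--0
Prime implicants: -001, -010, -111, 0-11, 00-1, 001-, 1--0, 100-, 111-
PI chart (minterm → PIs covering it):
  1 | -001,00-1
  2 | -010,001-
  7 | -111,0-11
  9 | -001,100-
  10 | -010,1--0
  14 | 1--0,111-
  15 | -111,111-
(no essential prime implicants)
Petrick residual → -001, -010, -111, 1--0
Minimum SOP uses 4 PIs: b'c'd + b'cd' + bcd + ad'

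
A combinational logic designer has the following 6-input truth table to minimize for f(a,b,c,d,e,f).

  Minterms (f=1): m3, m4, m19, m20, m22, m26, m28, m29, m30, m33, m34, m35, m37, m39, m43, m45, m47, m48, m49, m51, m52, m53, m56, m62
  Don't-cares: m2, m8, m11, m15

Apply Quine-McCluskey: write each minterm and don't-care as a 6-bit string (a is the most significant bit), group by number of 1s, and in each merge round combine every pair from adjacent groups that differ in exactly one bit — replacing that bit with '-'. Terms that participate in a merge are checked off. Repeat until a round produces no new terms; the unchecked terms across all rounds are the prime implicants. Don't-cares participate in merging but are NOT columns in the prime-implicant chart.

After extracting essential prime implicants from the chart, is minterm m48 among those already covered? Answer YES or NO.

YES

Round 0: 000010✓ 000011✓ 000100✓ 001000 001011✓ 001111✓ 010011✓ 010100✓ 010110✓ 011010✓ 011100✓ 011101✓ 011110✓ 100001✓ 100010✓ 100011✓ 100101✓ 100111✓ 101011✓ 101101✓ 101111✓ 110000✓ 110001✓ 110011✓ 110100✓ 110101✓ 111000✓ 111110✓
Round 1: -00010✓ -00011✓ -01011✓ -01111✓ -10011✓ -10100 -11110 0-0011✓ 0-0100 00-011✓ 00001-✓ 001-11✓ 01-100✓ 01-110✓ 0101-0✓ 011-10 0111-0✓ 01110- 1-0001✓ 1-0011✓ 1-0101✓ 10-011✓ 10-101✓ 10-111✓ 100-01✓ 100-11✓ 1000-1✓ 10001-✓ 1001-1✓ 101-11✓ 1011-1✓ 11-000 110-00✓ 110-01✓ 1100-1✓ 11000-✓ 11010-✓
Round 2: --0011 -0-011 -0001- -01-11 01-1-0 1-0-01 1-00-1 10--11 10-1-1 100--1 110-0-
PIs = {--0011, -0-011, -0001-, -01-11, -10100, -11110, 0-0100, 001000, 01-1-0, 011-10, 01110-, 1-0-01, 1-00-1, 10--11, 10-1-1, 100--1, 11-000, 110-0-}
Coverage chart:
  m3: --0011,-0-011,-0001-
  m4: 0-0100 ←essential
  m19: --0011 ←essential
  m20: -10100,0-0100,01-1-0
  m22: 01-1-0 ←essential
  m26: 011-10 ←essential
  m28: 01-1-0,01110-
  m29: 01110- ←essential
  m30: -11110,01-1-0,011-10
  m33: 1-0-01,1-00-1,100--1
  m34: -0001- ←essential
  m35: --0011,-0-011,-0001-,1-00-1,10--11,100--1
  m37: 1-0-01,10-1-1,100--1
  m39: 10--11,10-1-1,100--1
  m43: -0-011,-01-11,10--11
  m45: 10-1-1 ←essential
  m47: -01-11,10--11,10-1-1
  m48: 11-000,110-0-
  m49: 1-0-01,1-00-1,110-0-
  m51: --0011,1-00-1
  m52: -10100,110-0-
  m53: 1-0-01,110-0-
  m56: 11-000 ←essential
  m62: -11110 ←essential
Essential: --0011, -0001-, -11110, 0-0100, 01-1-0, 011-10, 01110-, 10-1-1, 11-000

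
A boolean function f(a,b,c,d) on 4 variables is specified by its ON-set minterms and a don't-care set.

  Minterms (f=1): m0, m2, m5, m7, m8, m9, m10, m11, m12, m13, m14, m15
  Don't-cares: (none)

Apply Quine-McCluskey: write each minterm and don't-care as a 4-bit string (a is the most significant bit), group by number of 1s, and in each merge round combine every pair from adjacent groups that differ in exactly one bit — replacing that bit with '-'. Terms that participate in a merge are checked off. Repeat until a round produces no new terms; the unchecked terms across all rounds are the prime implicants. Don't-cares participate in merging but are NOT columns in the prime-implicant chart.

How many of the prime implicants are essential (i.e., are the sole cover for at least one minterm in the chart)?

size-2^0 implicants → 0000(✓)  0010(✓)  0101(✓)  0111(✓)  1000(✓)  1001(✓)  1010(✓)  1011(✓)  1100(✓)  1101(✓)  1110(✓)  1111(✓)
size-2^1 implicants → -000(✓)  -010(✓)  -101(✓)  -111(✓)  00-0(✓)  01-1(✓)  1-00(✓)  1-01(✓)  1-10(✓)  1-11(✓)  10-0(✓)  10-1(✓)  100-(✓)  101-(✓)  11-0(✓)  11-1(✓)  110-(✓)  111-(✓)
size-2^2 implicants → -0-0  -1-1  1--0(✓)  1--1(✓)  1-0-(✓)  1-1-(✓)  10--(✓)  11--(✓)
size-2^3 implicants → 1---
Unchecked terms (primes): -0-0, -1-1, 1---
Minterm coverage:
  m0 ⊆ -0-0 [E]
  m2 ⊆ -0-0 [E]
  m5 ⊆ -1-1 [E]
  m7 ⊆ -1-1 [E]
  m8 ⊆ -0-0,1---
  m9 ⊆ 1--- [E]
  m10 ⊆ -0-0,1---
  m11 ⊆ 1--- [E]
  m12 ⊆ 1--- [E]
  m13 ⊆ -1-1,1---
  m14 ⊆ 1--- [E]
  m15 ⊆ -1-1,1---
E = {-0-0, -1-1, 1---}

3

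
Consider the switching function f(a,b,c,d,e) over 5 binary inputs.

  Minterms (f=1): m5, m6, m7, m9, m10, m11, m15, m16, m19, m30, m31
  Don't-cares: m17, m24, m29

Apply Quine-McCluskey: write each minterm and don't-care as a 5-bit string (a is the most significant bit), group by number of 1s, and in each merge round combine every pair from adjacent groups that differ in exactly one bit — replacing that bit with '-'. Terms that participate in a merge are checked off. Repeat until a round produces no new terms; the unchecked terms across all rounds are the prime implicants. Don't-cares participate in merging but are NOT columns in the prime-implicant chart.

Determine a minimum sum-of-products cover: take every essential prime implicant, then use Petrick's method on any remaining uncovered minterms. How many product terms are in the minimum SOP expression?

8

Round 0: 00101✓ 00110✓ 00111✓ 01001✓ 01010✓ 01011✓ 01111✓ 10000✓ 10001✓ 10011✓ 11000✓ 11101✓ 11110✓ 11111✓
Round 1: -1111 0-111 001-1 0011- 01-11 010-1 0101- 1-000 100-1 1000- 111-1 1111-
PIs = {-1111, 0-111, 001-1, 0011-, 01-11, 010-1, 0101-, 1-000, 100-1, 1000-, 111-1, 1111-}
Coverage chart:
  m5: 001-1 ←essential
  m6: 0011- ←essential
  m7: 0-111,001-1,0011-
  m9: 010-1 ←essential
  m10: 0101- ←essential
  m11: 01-11,010-1,0101-
  m15: -1111,0-111,01-11
  m16: 1-000,1000-
  m19: 100-1 ←essential
  m30: 1111- ←essential
  m31: -1111,111-1,1111-
Essential: 001-1, 0011-, 010-1, 0101-, 100-1, 1111-
Petrick residual → -1111, 1-000
Min cover (8 terms): bcde + a'b'ce + a'b'cd + a'bc'e + a'bc'd + ac'd'e' + ab'c'e + abcd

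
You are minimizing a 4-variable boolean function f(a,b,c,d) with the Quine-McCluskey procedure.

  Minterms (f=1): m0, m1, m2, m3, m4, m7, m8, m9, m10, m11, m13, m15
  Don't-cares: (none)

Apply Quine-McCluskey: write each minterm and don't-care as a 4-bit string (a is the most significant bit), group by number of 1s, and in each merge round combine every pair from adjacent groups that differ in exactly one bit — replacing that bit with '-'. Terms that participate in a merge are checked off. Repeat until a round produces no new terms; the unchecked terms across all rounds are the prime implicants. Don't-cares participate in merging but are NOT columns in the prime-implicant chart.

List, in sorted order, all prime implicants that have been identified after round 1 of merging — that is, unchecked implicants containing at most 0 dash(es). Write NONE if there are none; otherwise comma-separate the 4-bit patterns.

NONE

Round 0: 0000✓ 0001✓ 0010✓ 0011✓ 0100✓ 0111✓ 1000✓ 1001✓ 1010✓ 1011✓ 1101✓ 1111✓
Round 1: -000✓ -001✓ -010✓ -011✓ -111✓ 0-00 0-11✓ 00-0✓ 00-1✓ 000-✓ 001-✓ 1-01✓ 1-11✓ 10-0✓ 10-1✓ 100-✓ 101-✓ 11-1✓
Round 2: --11 -0-0✓ -0-1✓ -00-✓ -01-✓ 00--✓ 1--1 10--✓
Round 3: -0--
PIs = {--11, -0--, 0-00, 1--1}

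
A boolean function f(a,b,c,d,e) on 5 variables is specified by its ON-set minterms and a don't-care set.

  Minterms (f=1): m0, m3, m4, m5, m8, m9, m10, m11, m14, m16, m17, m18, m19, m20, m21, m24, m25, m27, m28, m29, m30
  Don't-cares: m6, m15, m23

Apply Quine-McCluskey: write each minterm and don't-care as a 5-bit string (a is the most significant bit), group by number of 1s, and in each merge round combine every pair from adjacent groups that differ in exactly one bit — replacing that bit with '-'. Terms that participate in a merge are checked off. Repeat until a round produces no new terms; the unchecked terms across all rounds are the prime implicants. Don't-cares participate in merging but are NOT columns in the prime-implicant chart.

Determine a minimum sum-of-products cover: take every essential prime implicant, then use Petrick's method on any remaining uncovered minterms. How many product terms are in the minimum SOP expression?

7

[col 0] 00000*, 00011*, 00100*, 00101*, 00110*, 01000*, 01001*, 01010*, 01011*, 01110*, 01111*, 10000*, 10001*, 10010*, 10011*, 10100*, 10101*, 10111*, 11000*, 11001*, 11011*, 11100*, 11101*, 11110*
[col 1] -0000*, -0011*, -0100*, -0101*, -1000*, -1001*, -1011*, -1110, 0-000*, 0-011*, 0-110, 00-00*, 001-0, 0010-*, 01-10*, 01-11*, 010-0*, 010-1*, 0100-*, 0101-*, 0111-*, 1-000*, 1-001*, 1-011*, 1-100*, 1-101*, 10-00*, 10-01*, 10-11*, 100-0*, 100-1*, 1000-*, 1001-*, 101-1*, 1010-*, 11-00*, 11-01*, 110-1*, 1100-*, 111-0, 1110-*
[col 2] --000, --011, -0-00, -010-, -10-1, -100-, 01-1-, 010--, 1--00*, 1--01*, 1-0-1, 1-00-*, 1-10-*, 10--1, 10-0-*, 100--, 11-0-*
[col 3] 1--0-
Prime implicants: --000, --011, -0-00, -010-, -10-1, -100-, -1110, 0-110, 001-0, 01-1-, 010--, 1--0-, 1-0-1, 10--1, 100--, 111-0
PI chart (minterm → PIs covering it):
  0 | --000,-0-00
  3 | --011  (sole → essential)
  4 | -0-00,-010-,001-0
  5 | -010-  (sole → essential)
  8 | --000,-100-,010--
  9 | -10-1,-100-,010--
  10 | 01-1-,010--
  11 | --011,-10-1,01-1-,010--
  14 | -1110,0-110,01-1-
  16 | --000,-0-00,1--0-,100--
  17 | 1--0-,1-0-1,10--1,100--
  18 | 100--  (sole → essential)
  19 | --011,1-0-1,10--1,100--
  20 | -0-00,-010-,1--0-
  21 | -010-,1--0-,10--1
  24 | --000,-100-,1--0-
  25 | -10-1,-100-,1--0-,1-0-1
  27 | --011,-10-1,1-0-1
  28 | 1--0-,111-0
  29 | 1--0-  (sole → essential)
  30 | -1110,111-0
Essential prime implicants: --011, -010-, 1--0-, 100--
Petrick residual → --000, -1110, 010--
Minimum SOP uses 7 PIs: c'd'e' + c'de + b'cd' + bcde' + a'bc' + ad' + ab'c'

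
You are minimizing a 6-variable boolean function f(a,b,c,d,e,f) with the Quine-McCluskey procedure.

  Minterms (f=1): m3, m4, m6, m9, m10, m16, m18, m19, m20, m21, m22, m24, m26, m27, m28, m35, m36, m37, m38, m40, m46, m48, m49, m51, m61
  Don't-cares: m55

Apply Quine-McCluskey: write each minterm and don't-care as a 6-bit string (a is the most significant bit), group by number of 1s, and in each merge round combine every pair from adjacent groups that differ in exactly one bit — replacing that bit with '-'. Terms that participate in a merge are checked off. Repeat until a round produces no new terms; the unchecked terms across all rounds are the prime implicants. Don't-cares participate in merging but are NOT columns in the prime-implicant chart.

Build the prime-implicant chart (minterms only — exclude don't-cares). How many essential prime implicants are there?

10

[col 0] 000011*, 000100*, 000110*, 001001, 001010*, 010000*, 010010*, 010011*, 010100*, 010101*, 010110*, 011000*, 011010*, 011011*, 011100*, 100011*, 100100*, 100101*, 100110*, 101000, 101110*, 110000*, 110001*, 110011*, 110111*, 111101
[col 1] -00011*, -00100*, -00110*, -10000, -10011*, 0-0011*, 0-0100*, 0-0110*, 0-1010, 0001-0*, 01-000*, 01-010*, 01-011*, 01-100*, 010-00*, 010-10*, 0100-0*, 01001-*, 0101-0*, 01010-, 011-00*, 0110-0*, 01101-*, 1-0011*, 10-110, 1001-0*, 10010-, 110-11, 1100-1, 11000-
[col 2] --0011, -001-0, 0-01-0, 01--00, 01-0-0, 01-01-, 010--0
Prime implicants: --0011, -001-0, -10000, 0-01-0, 0-1010, 001001, 01--00, 01-0-0, 01-01-, 010--0, 01010-, 10-110, 10010-, 101000, 110-11, 1100-1, 11000-, 111101
PI chart (minterm → PIs covering it):
  3 | --0011  (sole → essential)
  4 | -001-0,0-01-0
  6 | -001-0,0-01-0
  9 | 001001  (sole → essential)
  10 | 0-1010  (sole → essential)
  16 | -10000,01--00,01-0-0,010--0
  18 | 01-0-0,01-01-,010--0
  19 | --0011,01-01-
  20 | 0-01-0,01--00,010--0,01010-
  21 | 01010-  (sole → essential)
  22 | 0-01-0,010--0
  24 | 01--00,01-0-0
  26 | 0-1010,01-0-0,01-01-
  27 | 01-01-  (sole → essential)
  28 | 01--00  (sole → essential)
  35 | --0011  (sole → essential)
  36 | -001-0,10010-
  37 | 10010-  (sole → essential)
  38 | -001-0,10-110
  40 | 101000  (sole → essential)
  46 | 10-110  (sole → essential)
  48 | -10000,11000-
  49 | 1100-1,11000-
  51 | --0011,110-11,1100-1
  61 | 111101  (sole → essential)
Essential prime implicants: --0011, 0-1010, 001001, 01--00, 01-01-, 01010-, 10-110, 10010-, 101000, 111101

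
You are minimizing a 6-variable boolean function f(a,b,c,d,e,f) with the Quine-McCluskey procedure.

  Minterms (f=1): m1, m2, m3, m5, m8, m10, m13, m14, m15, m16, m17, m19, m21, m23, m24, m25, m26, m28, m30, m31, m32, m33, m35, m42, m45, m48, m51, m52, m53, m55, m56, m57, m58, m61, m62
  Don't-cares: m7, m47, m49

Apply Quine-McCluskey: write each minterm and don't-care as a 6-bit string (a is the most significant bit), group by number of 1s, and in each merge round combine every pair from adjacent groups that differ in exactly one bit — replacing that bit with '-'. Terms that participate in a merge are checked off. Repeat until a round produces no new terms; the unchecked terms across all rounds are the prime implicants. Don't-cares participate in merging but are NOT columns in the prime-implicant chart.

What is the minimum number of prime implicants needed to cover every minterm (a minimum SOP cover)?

13

Round 0: 000001✓ 000010✓ 000011✓ 000101✓ 000111✓ 001000✓ 001010✓ 001101✓ 001110✓ 001111✓ 010000✓ 010001✓ 010011✓ 010101✓ 010111✓ 011000✓ 011001✓ 011010✓ 011100✓ 011110✓ 011111✓ 100000✓ 100001✓ 100011✓ 101010✓ 101101✓ 101111✓ 110000✓ 110001✓ 110011✓ 110100✓ 110101✓ 110111✓ 111000✓ 111001✓ 111010✓ 111101✓ 111110✓
Round 1: -00001✓ -00011✓ -01010✓ -01101✓ -01111✓ -10000✓ -10001✓ -10011✓ -10101✓ -10111✓ -11000✓ -11001✓ -11010✓ -11110✓ 0-0001✓ 0-0011✓ 0-0101✓ 0-0111✓ 0-1000✓ 0-1010✓ 0-1110✓ 0-1111✓ 00-010 00-101✓ 00-111✓ 000-01✓ 000-11✓ 0000-1✓ 00001- 0001-1✓ 001-10✓ 0010-0✓ 0011-1✓ 00111-✓ 01-000✓ 01-001✓ 01-111✓ 010-01✓ 010-11✓ 0100-1✓ 01000-✓ 0101-1✓ 011-00✓ 011-10✓ 0110-0✓ 01100-✓ 0111-0✓ 01111-✓ 1-0000✓ 1-0001✓ 1-0011✓ 1-1010✓ 1-1101 1000-1✓ 10000-✓ 1011-1✓ 11-000✓ 11-001✓ 11-101✓ 110-00✓ 110-01✓ 110-11✓ 1100-1✓ 11000-✓ 1101-1✓ 11010-✓ 111-01✓ 111-10✓ 1110-0✓ 11100-✓
Round 2: --0001✓ --0011✓ --1010 -000-1✓ -011-1 -1-000✓ -1-001✓ -10-01✓ -10-11✓ -100-1✓ -1000-✓ -101-1✓ -11-10 -110-0 -1100-✓ 0--111 0-0-01✓ 0-0-11✓ 0-00-1✓ 0-01-1✓ 0-1-10 0-10-0 0-111- 00-1-1 000--1✓ 01-00-✓ 010--1✓ 011--0 1-00-1✓ 1-000- 11--01 11-00-✓ 110--1✓ 110-0-
Round 3: --00-1 -1-00- -10--1 0-0--1
PIs = {--00-1, --1010, -011-1, -1-00-, -10--1, -11-10, -110-0, 0--111, 0-0--1, 0-1-10, 0-10-0, 0-111-, 00-010, 00-1-1, 00001-, 011--0, 1-000-, 1-1101, 11--01, 110-0-}
Coverage chart:
  m1: --00-1,0-0--1
  m2: 00-010,00001-
  m3: --00-1,0-0--1,00001-
  m5: 0-0--1,00-1-1
  m8: 0-10-0 ←essential
  m10: --1010,0-1-10,0-10-0,00-010
  m13: -011-1,00-1-1
  m14: 0-1-10,0-111-
  m15: -011-1,0--111,0-111-,00-1-1
  m16: -1-00- ←essential
  m17: --00-1,-1-00-,-10--1,0-0--1
  m19: --00-1,-10--1,0-0--1
  m21: -10--1,0-0--1
  m23: -10--1,0--111,0-0--1
  m24: -1-00-,-110-0,0-10-0,011--0
  m25: -1-00- ←essential
  m26: --1010,-11-10,-110-0,0-1-10,0-10-0,011--0
  m28: 011--0 ←essential
  m30: -11-10,0-1-10,0-111-,011--0
  m31: 0--111,0-111-
  m32: 1-000- ←essential
  m33: --00-1,1-000-
  m35: --00-1 ←essential
  m42: --1010 ←essential
  m45: -011-1,1-1101
  m48: -1-00-,1-000-,110-0-
  m51: --00-1,-10--1
  m52: 110-0- ←essential
  m53: -10--1,11--01,110-0-
  m55: -10--1 ←essential
  m56: -1-00-,-110-0
  m57: -1-00-,11--01
  m58: --1010,-11-10,-110-0
  m61: 1-1101,11--01
  m62: -11-10 ←essential
Essential: --00-1, --1010, -1-00-, -10--1, -11-10, 0-10-0, 011--0, 1-000-, 110-0-
Petrick residual → 0-111-, 00-010, 00-1-1, 1-1101
Min cover (13 terms): c'd'f + cd'ef' + bd'e' + bc'f + bcef' + a'cd'f' + a'cde + a'b'd'ef' + a'b'df + a'bcf' + ac'd'e' + acde'f + abc'e'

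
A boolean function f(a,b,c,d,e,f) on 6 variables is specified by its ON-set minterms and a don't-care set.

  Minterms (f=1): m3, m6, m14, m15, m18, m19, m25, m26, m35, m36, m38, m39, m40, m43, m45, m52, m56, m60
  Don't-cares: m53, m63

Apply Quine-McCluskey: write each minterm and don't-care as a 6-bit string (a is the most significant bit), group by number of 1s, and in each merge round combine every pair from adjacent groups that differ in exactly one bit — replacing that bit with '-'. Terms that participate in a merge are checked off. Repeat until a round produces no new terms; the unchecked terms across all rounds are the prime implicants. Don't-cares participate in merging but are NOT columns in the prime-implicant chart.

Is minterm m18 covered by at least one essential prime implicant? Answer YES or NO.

[col 0] 000011*, 000110*, 001110*, 001111*, 010010*, 010011*, 011001, 011010*, 100011*, 100100*, 100110*, 100111*, 101000*, 101011*, 101101, 110100*, 110101*, 111000*, 111100*, 111111
[col 1] -00011, -00110, 0-0011, 00-110, 00111-, 01-010, 01001-, 1-0100, 1-1000, 10-011, 100-11, 1001-0, 10011-, 11-100, 11010-, 111-00
Prime implicants: -00011, -00110, 0-0011, 00-110, 00111-, 01-010, 01001-, 011001, 1-0100, 1-1000, 10-011, 100-11, 1001-0, 10011-, 101101, 11-100, 11010-, 111-00, 111111
PI chart (minterm → PIs covering it):
  3 | -00011,0-0011
  6 | -00110,00-110
  14 | 00-110,00111-
  15 | 00111-  (sole → essential)
  18 | 01-010,01001-
  19 | 0-0011,01001-
  25 | 011001  (sole → essential)
  26 | 01-010  (sole → essential)
  35 | -00011,10-011,100-11
  36 | 1-0100,1001-0
  38 | -00110,1001-0,10011-
  39 | 100-11,10011-
  40 | 1-1000  (sole → essential)
  43 | 10-011  (sole → essential)
  45 | 101101  (sole → essential)
  52 | 1-0100,11-100,11010-
  56 | 1-1000,111-00
  60 | 11-100,111-00
Essential prime implicants: 00111-, 01-010, 011001, 1-1000, 10-011, 101101

YES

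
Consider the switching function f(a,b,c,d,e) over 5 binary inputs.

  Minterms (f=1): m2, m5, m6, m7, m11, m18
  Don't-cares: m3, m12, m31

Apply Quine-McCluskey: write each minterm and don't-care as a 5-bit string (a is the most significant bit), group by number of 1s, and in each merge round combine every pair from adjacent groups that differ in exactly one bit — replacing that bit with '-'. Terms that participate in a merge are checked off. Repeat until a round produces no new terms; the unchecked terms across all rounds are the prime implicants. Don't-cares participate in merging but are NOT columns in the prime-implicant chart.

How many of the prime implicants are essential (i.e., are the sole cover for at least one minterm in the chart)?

4

Round 0: 00010✓ 00011✓ 00101✓ 00110✓ 00111✓ 01011✓ 01100 10010✓ 11111
Round 1: -0010 0-011 00-10✓ 00-11✓ 0001-✓ 001-1 0011-✓
Round 2: 00-1-
PIs = {-0010, 0-011, 00-1-, 001-1, 01100, 11111}
Coverage chart:
  m2: -0010,00-1-
  m5: 001-1 ←essential
  m6: 00-1- ←essential
  m7: 00-1-,001-1
  m11: 0-011 ←essential
  m18: -0010 ←essential
Essential: -0010, 0-011, 00-1-, 001-1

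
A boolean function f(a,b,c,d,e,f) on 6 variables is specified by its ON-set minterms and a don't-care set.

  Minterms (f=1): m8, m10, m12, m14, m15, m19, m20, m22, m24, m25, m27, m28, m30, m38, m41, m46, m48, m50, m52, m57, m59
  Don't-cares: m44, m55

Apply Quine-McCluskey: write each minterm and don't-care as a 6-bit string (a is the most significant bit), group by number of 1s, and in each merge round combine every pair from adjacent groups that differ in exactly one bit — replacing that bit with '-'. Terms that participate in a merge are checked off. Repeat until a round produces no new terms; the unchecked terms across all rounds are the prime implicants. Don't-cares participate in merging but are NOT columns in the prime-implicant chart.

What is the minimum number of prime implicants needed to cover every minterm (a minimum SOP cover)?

Round 0: 001000✓ 001010✓ 001100✓ 001110✓ 001111✓ 010011✓ 010100✓ 010110✓ 011000✓ 011001✓ 011011✓ 011100✓ 011110✓ 100110✓ 101001✓ 101100✓ 101110✓ 110000✓ 110010✓ 110100✓ 110111 111001✓ 111011✓
Round 1: -01100✓ -01110✓ -10100 -11001✓ -11011✓ 0-1000✓ 0-1100✓ 0-1110✓ 001-00✓ 001-10✓ 0010-0✓ 0011-0✓ 00111- 01-011 01-100✓ 01-110✓ 0101-0✓ 011-00✓ 0110-1✓ 01100- 0111-0✓ 1-1001 10-110 1011-0✓ 110-00 1100-0 1110-1✓
Round 2: -011-0 -110-1 0-1-00 0-11-0 001--0 01-1-0
PIs = {-011-0, -10100, -110-1, 0-1-00, 0-11-0, 001--0, 00111-, 01-011, 01-1-0, 01100-, 1-1001, 10-110, 110-00, 1100-0, 110111}
Coverage chart:
  m8: 0-1-00,001--0
  m10: 001--0 ←essential
  m12: -011-0,0-1-00,0-11-0,001--0
  m14: -011-0,0-11-0,001--0,00111-
  m15: 00111- ←essential
  m19: 01-011 ←essential
  m20: -10100,01-1-0
  m22: 01-1-0 ←essential
  m24: 0-1-00,01100-
  m25: -110-1,01100-
  m27: -110-1,01-011
  m28: 0-1-00,0-11-0,01-1-0
  m30: 0-11-0,01-1-0
  m38: 10-110 ←essential
  m41: 1-1001 ←essential
  m46: -011-0,10-110
  m48: 110-00,1100-0
  m50: 1100-0 ←essential
  m52: -10100,110-00
  m57: -110-1,1-1001
  m59: -110-1 ←essential
Essential: -110-1, 001--0, 00111-, 01-011, 01-1-0, 1-1001, 10-110, 1100-0
Petrick residual → -10100, 0-1-00
Min cover (10 terms): bc'de'f' + bcd'f + a'ce'f' + a'b'cf' + a'b'cde + a'bd'ef + a'bdf' + acd'e'f + ab'def' + abc'd'f'

10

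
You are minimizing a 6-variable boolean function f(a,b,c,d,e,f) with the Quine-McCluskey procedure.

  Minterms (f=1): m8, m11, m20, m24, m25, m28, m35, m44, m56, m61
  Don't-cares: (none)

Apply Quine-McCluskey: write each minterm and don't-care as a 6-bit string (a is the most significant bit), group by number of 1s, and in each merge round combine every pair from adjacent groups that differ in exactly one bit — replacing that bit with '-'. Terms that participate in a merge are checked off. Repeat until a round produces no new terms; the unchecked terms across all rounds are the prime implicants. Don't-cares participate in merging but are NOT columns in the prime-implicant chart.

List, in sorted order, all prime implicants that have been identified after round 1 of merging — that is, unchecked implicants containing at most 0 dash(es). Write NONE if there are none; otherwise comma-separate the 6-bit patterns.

Round 0: 001000✓ 001011 010100✓ 011000✓ 011001✓ 011100✓ 100011 101100 111000✓ 111101
Round 1: -11000 0-1000 01-100 011-00 01100-
PIs = {-11000, 0-1000, 001011, 01-100, 011-00, 01100-, 100011, 101100, 111101}

001011, 100011, 101100, 111101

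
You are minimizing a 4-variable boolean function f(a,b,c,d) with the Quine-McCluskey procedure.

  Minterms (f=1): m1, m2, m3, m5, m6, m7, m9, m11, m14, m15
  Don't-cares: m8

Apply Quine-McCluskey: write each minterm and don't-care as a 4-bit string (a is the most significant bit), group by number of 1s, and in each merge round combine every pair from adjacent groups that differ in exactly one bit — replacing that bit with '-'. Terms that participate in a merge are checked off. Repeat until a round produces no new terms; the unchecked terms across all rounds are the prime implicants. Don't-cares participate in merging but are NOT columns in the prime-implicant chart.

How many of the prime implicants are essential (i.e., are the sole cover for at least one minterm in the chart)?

3

size-2^0 implicants → 0001(✓)  0010(✓)  0011(✓)  0101(✓)  0110(✓)  0111(✓)  1000(✓)  1001(✓)  1011(✓)  1110(✓)  1111(✓)
size-2^1 implicants → -001(✓)  -011(✓)  -110(✓)  -111(✓)  0-01(✓)  0-10(✓)  0-11(✓)  00-1(✓)  001-(✓)  01-1(✓)  011-(✓)  1-11(✓)  10-1(✓)  100-  111-(✓)
size-2^2 implicants → --11  -0-1  -11-  0--1  0-1-
Unchecked terms (primes): --11, -0-1, -11-, 0--1, 0-1-, 100-
Minterm coverage:
  m1 ⊆ -0-1,0--1
  m2 ⊆ 0-1- [E]
  m3 ⊆ --11,-0-1,0--1,0-1-
  m5 ⊆ 0--1 [E]
  m6 ⊆ -11-,0-1-
  m7 ⊆ --11,-11-,0--1,0-1-
  m9 ⊆ -0-1,100-
  m11 ⊆ --11,-0-1
  m14 ⊆ -11- [E]
  m15 ⊆ --11,-11-
E = {-11-, 0--1, 0-1-}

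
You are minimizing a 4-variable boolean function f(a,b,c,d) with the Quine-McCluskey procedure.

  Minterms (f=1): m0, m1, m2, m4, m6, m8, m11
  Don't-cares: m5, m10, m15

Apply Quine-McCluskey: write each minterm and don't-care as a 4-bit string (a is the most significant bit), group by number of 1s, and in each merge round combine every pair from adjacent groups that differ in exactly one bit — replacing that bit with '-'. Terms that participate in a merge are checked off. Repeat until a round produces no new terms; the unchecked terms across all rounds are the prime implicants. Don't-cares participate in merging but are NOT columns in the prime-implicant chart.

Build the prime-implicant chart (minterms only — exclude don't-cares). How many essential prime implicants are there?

size-2^0 implicants → 0000(✓)  0001(✓)  0010(✓)  0100(✓)  0101(✓)  0110(✓)  1000(✓)  1010(✓)  1011(✓)  1111(✓)
size-2^1 implicants → -000(✓)  -010(✓)  0-00(✓)  0-01(✓)  0-10(✓)  00-0(✓)  000-(✓)  01-0(✓)  010-(✓)  1-11  10-0(✓)  101-
size-2^2 implicants → -0-0  0--0  0-0-
Unchecked terms (primes): -0-0, 0--0, 0-0-, 1-11, 101-
Minterm coverage:
  m0 ⊆ -0-0,0--0,0-0-
  m1 ⊆ 0-0- [E]
  m2 ⊆ -0-0,0--0
  m4 ⊆ 0--0,0-0-
  m6 ⊆ 0--0 [E]
  m8 ⊆ -0-0 [E]
  m11 ⊆ 1-11,101-
E = {-0-0, 0--0, 0-0-}

3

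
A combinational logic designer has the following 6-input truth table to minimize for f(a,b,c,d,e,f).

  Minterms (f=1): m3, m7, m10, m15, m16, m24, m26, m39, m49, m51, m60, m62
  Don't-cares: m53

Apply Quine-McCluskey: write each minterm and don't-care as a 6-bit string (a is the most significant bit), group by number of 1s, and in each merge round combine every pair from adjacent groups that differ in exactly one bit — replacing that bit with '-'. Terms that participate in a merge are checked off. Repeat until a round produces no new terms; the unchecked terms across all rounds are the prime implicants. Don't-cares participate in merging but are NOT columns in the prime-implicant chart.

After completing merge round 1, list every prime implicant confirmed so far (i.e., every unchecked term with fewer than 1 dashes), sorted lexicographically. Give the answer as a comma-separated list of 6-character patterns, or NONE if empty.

NONE

size-2^0 implicants → 000011(✓)  000111(✓)  001010(✓)  001111(✓)  010000(✓)  011000(✓)  011010(✓)  100111(✓)  110001(✓)  110011(✓)  110101(✓)  111100(✓)  111110(✓)
size-2^1 implicants → -00111  0-1010  00-111  000-11  01-000  0110-0  110-01  1100-1  1111-0
Unchecked terms (primes): -00111, 0-1010, 00-111, 000-11, 01-000, 0110-0, 110-01, 1100-1, 1111-0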